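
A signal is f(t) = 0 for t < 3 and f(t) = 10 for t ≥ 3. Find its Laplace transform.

f(t) = 10·u(t-3). L{u(t-3)} = e^(-3s)/s, so L{f(t)} = 10·e^(-3s)/s

Final answer: 10·e^(-3s)/s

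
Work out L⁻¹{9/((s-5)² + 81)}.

Form: b/((s-a)² + b²) → e^(at)sin(bt). With a=5, b=9

Final answer: e^(5t)·sin(9t)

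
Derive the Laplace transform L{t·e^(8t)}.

L{t^n·e^(at)} = n!/(s-a)^(n+1), so L{t·e^(8t)} = 1/(s-8)^2

Final answer: 1/(s-8)^2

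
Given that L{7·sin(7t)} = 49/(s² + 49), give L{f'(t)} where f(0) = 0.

L{f'(t)} = s·F(s) - f(0) = s·49/(s² + 49) - 0 = 49s/(s² + 49)

Final answer: 49s/(s² + 49)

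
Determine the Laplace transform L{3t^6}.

L{3t^6} = 3 · L{t^6} = 3 · 720/s^7 = 2160/s^7

Final answer: 2160/s^7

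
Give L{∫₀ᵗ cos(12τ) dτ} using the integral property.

L{∫₀ᵗ f(τ)dτ} = F(s)/s with F(s) = s/(s² + 144), so the result is (s/(s² + 144))/s = 1/(s² + 144)

Final answer: 1/(s² + 144)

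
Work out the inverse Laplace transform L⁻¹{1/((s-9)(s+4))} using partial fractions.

Decompose: A/(s-9) + B/(s+4). A = 1/13, B = -1/13. f(t) = (e^(9t) - e^(-4t))/13

Final answer: (e^(9t) - e^(-4t))/13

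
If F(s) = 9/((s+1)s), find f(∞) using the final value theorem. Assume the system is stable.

f(∞) = lim_{s→0} sF(s) = lim_{s→0} 9/(s+1) = 9

Final answer: 9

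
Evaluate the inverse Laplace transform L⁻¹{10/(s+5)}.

L⁻¹{1/(s-a)} = e^(at), so L⁻¹{1/(s+5)} = e^(-5t), and L⁻¹{10/(s+5)} = 10·e^(-5t)

Final answer: 10·e^(-5t)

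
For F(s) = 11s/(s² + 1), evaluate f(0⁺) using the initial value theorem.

f(0⁺) = lim_{s→∞} s·11s/(s² + 1) = lim_{s→∞} 11s²/(s² + 1) = 11

Final answer: 11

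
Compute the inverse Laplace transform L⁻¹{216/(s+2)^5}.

L⁻¹{n!/(s-a)^(n+1)} = t^n·e^(at) with n=4, a=-2. So L⁻¹{24/(s+2)^5} = t^4·e^(-2t), and L⁻¹{216/(s+2)^5} = (216/24)·t^4·e^(-2t) = 9·t^4·e^(-2t)

Final answer: 9·t^4·e^(-2t)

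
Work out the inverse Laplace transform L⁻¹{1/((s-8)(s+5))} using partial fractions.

Decompose: A/(s-8) + B/(s+5). A = 1/13, B = -1/13. f(t) = (e^(8t) - e^(-5t))/13

Final answer: (e^(8t) - e^(-5t))/13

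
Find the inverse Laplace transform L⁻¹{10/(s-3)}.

L⁻¹{1/(s-a)} = e^(at), so L⁻¹{1/(s-3)} = e^(3t), and L⁻¹{10/(s-3)} = 10·e^(3t)

Final answer: 10·e^(3t)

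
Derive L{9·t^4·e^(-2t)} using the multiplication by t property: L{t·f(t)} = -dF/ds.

Using L{t^n·e^(at)} = n!/(s-a)^(n+1), L{t^4·e^(-2t)} = 24/(s+2)^5, so L{9·t^4·e^(-2t)} = 9·24/(s+2)^5 = 216/(s+2)^5

Final answer: 216/(s+2)^5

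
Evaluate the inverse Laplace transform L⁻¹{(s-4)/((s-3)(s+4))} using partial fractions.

Using partial fractions, f(t) = (-e^(3t) + 8e^(-4t))/7

Final answer: (-e^(3t) + 8e^(-4t))/7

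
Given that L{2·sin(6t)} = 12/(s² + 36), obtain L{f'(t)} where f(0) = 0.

L{f'(t)} = s·F(s) - f(0) = s·12/(s² + 36) - 0 = 12s/(s² + 36)

Final answer: 12s/(s² + 36)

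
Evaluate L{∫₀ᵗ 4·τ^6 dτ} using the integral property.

L{∫₀ᵗ f(τ)dτ} = F(s)/s with f(t) = 4t^6. F(s) = 2880/s^7, so L{∫₀ᵗ 4·τ^6 dτ} = (2880/s^7)/s = 2880/s^8. (Check: ∫₀ᵗ 4·τ^6 dτ = 4t^7/7.)

Final answer: 2880/s^8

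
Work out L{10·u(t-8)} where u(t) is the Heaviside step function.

L{u(t-a)} = e^(-as)/s. Here a=8, so L{u(t-8)} = e^(-8s)/s, and L{10·u(t-8)} = 10·e^(-8s)/s

Final answer: 10·e^(-8s)/s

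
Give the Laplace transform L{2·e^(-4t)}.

L{e^(at)} = 1/(s-a), so L{e^(-4t)} = 1/(s+4). Then L{2·e^(-4t)} = 2/(s+4)

Final answer: 2/(s+4)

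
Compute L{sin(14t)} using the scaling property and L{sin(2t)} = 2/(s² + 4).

Using L{f(at)} = (1/a)F(s/a) with a=7: L{sin(14t)} = (1/7) · 2/((s/7)² + 4) = (1/7) · 2·49/(s² + 196) = 14/(s² + 196)

Final answer: 14/(s² + 196)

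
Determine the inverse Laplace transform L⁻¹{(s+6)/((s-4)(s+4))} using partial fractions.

Using partial fractions, f(t) = (10e^(4t) - 2e^(-4t))/8

Final answer: (10e^(4t) - 2e^(-4t))/8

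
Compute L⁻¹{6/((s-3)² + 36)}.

Form: b/((s-a)² + b²) → e^(at)sin(bt). With a=3, b=6

Final answer: e^(3t)·sin(6t)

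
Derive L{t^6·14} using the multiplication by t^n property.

L{14} = 14/s. d^1/ds^1[1/s] = -1/s². d^2/ds^2[1/s] = 2/s^3. d^3/ds^3[1/s] = -6/s^4. d^4/ds^4[1/s] = 24/s^5. d^5/ds^5[1/s] = -120/s^6. d^6/ds^6[1/s] = 720/s^7. So L{t^6} = (-1)^{6}·720/s^7 = 720/s^7. Then L{t^6·14} = 14·720/s^7 = 10080/s^7

Final answer: 10080/s^7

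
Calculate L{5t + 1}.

L{5t + 1} = 5·L{t} + L{1} = 5/s² + 1/s

Final answer: 5/s² + 1/s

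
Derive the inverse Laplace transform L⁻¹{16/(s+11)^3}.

L⁻¹{n!/(s-a)^(n+1)} = t^n·e^(at) with n=2, a=-11. So L⁻¹{2/(s+11)^3} = t^2·e^(-11t), and L⁻¹{16/(s+11)^3} = (16/2)·t^2·e^(-11t) = 8·t^2·e^(-11t)

Final answer: 8·t^2·e^(-11t)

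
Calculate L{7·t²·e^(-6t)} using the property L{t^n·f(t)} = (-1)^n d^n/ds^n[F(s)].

L{e^(-6t)} = 1/(s+6). d/ds[1/(s+6)] = -1/(s+6)². d²/ds²[1/(s+6)] = 2/(s+6)³. So L{t²·e^(-6t)} = (-1)² · 2/(s+6)³ = 2/(s+6)³. Then L{7·t²·e^(-6t)} = 7·2/(s+6)³ = 14/(s+6)³

Final answer: 14/(s+6)³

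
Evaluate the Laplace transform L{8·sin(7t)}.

L{sin(ωt)} = ω/(s² + ω²), so L{sin(7t)} = 7/(s² + 49). Then L{8·sin(7t)} = 8·7/(s² + 49) = 56/(s² + 49)

Final answer: 56/(s² + 49)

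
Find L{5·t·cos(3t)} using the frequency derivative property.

L{cos(3t)} = s/(s² + 9). Derivative: d/ds[s/(s² + 9)] = [(s² + 9) - s·2s]/(s² + 9)² = (9 - s²)/(s² + 9)². So L{t·cos(3t)} = -F'(s) = (s² - 9)/(s² + 9)². Then L{5·t·cos(3t)} = 5·(s² - 9)/(s² + 9)²

Final answer: 5·(s² - 9)/(s² + 9)²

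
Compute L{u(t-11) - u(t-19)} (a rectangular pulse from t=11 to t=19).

L{u(t-a)} = e^(-as)/s. L{u(t-11) - u(t-19)} = (e^(-11s) - e^(-19s))/s

Final answer: (e^(-11s) - e^(-19s))/s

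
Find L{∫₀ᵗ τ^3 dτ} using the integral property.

L{∫₀ᵗ f(τ)dτ} = F(s)/s with f(t) = t^3. F(s) = 6/s^4, so L{∫₀ᵗ τ^3 dτ} = (6/s^4)/s = 6/s^5. (Check: ∫₀ᵗ τ^3 dτ = t^4/4.)

Final answer: 6/s^5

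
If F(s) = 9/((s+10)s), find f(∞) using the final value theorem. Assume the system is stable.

f(∞) = lim_{s→0} sF(s) = lim_{s→0} 9/(s+10) = 9/10

Final answer: 9/10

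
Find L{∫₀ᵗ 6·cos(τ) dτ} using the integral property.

L{∫₀ᵗ f(τ)dτ} = F(s)/s with F(s) = 6s/(s² + 1), so the result is (6s/(s² + 1))/s = 6/(s² + 1)

Final answer: 6/(s² + 1)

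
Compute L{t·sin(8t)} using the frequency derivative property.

L{sin(8t)} = 8/(s² + 64). By L{t·f(t)} = -F'(s): -d/ds[8/(s² + 64)] = -(8)·(-2s)/(s² + 64)² = 16s/(s² + 64)²

Final answer: 16s/(s² + 64)²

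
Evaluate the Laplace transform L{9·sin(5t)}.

L{sin(ωt)} = ω/(s² + ω²), so L{sin(5t)} = 5/(s² + 25). Then L{9·sin(5t)} = 9·5/(s² + 25) = 45/(s² + 25)

Final answer: 45/(s² + 25)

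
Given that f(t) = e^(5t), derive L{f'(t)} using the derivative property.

f(0) = 1, F(s) = 1/(s-5). L{f'(t)} = s·F(s) - f(0) = s/(s-5) - 1 = (s - (s-5))/(s-5) = 5/(s-5)

Final answer: 5/(s-5)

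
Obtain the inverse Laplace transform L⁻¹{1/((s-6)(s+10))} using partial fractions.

Decompose: A/(s-6) + B/(s+10). A = 1/16, B = -1/16. f(t) = (e^(6t) - e^(-10t))/16

Final answer: (e^(6t) - e^(-10t))/16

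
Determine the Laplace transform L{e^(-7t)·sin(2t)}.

L{e^(at)·sin(ωt)} = ω/((s-a)² + ω²), so L{e^(-7t)·sin(2t)} = 2/((s+7)² + 4)

Final answer: 2/((s+7)² + 4)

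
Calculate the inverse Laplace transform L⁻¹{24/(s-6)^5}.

L⁻¹{n!/(s-a)^(n+1)} = t^n·e^(at) with n=4, a=6. So L⁻¹{24/(s-6)^5} = t^4·e^(6t)

Final answer: t^4·e^(6t)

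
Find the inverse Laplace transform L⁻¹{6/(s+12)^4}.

L⁻¹{n!/(s-a)^(n+1)} = t^n·e^(at), so L⁻¹{6/(s+12)^4} = t^3·e^(-12t)

Final answer: t^3·e^(-12t)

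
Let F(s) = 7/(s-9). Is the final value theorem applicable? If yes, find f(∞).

sF(s) = 7s/(s-9) has a pole at s = 9 in the right half-plane. Theorem does NOT apply (unstable system; f(t) = 7·e^(9t) grows without bound).

Final answer: Not applicable (unstable)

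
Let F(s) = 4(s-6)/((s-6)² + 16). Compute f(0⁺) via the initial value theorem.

f(0⁺) = lim_{s→∞} sF(s) = lim_{s→∞} 4s(s-6)/((s-6)² + 16) = 4

Final answer: 4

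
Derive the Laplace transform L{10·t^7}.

L{t^n} = n!/s^(n+1), so L{t^7} = 5040/s^8. Then L{10·t^7} = 10·5040/s^8 = 50400/s^8

Final answer: 50400/s^8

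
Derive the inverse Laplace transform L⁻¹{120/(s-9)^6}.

L⁻¹{n!/(s-a)^(n+1)} = t^n·e^(at), so L⁻¹{120/(s-9)^6} = t^5·e^(9t)

Final answer: t^5·e^(9t)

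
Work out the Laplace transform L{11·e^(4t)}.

L{e^(at)} = 1/(s-a), so L{e^(4t)} = 1/(s-4). Then L{11·e^(4t)} = 11/(s-4)

Final answer: 11/(s-4)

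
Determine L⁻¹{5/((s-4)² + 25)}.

Form: b/((s-a)² + b²) → e^(at)sin(bt). With a=4, b=5

Final answer: e^(4t)·sin(5t)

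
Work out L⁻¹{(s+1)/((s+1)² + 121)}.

Using frequency shift: L⁻¹{(s-a)/((s-a)² + b²)} = e^(at)cos(bt). Here a=-1, b=11

Final answer: e^(-t)·cos(11t)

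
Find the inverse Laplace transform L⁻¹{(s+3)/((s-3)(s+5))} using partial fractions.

Using partial fractions, f(t) = (6e^(3t) + 2e^(-5t))/8

Final answer: (6e^(3t) + 2e^(-5t))/8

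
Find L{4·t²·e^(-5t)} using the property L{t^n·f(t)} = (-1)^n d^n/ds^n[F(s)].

L{e^(-5t)} = 1/(s+5). d/ds[1/(s+5)] = -1/(s+5)². d²/ds²[1/(s+5)] = 2/(s+5)³. So L{t²·e^(-5t)} = (-1)² · 2/(s+5)³ = 2/(s+5)³. Then L{4·t²·e^(-5t)} = 4·2/(s+5)³ = 8/(s+5)³

Final answer: 8/(s+5)³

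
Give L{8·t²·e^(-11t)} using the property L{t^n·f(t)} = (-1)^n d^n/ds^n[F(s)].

L{e^(-11t)} = 1/(s+11). d/ds[1/(s+11)] = -1/(s+11)². d²/ds²[1/(s+11)] = 2/(s+11)³. So L{t²·e^(-11t)} = (-1)² · 2/(s+11)³ = 2/(s+11)³. Then L{8·t²·e^(-11t)} = 8·2/(s+11)³ = 16/(s+11)³

Final answer: 16/(s+11)³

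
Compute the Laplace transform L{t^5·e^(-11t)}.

L{t^n·e^(at)} = n!/(s-a)^(n+1), so L{t^5·e^(-11t)} = 120/(s+11)^6

Final answer: 120/(s+11)^6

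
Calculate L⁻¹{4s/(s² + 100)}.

This is the form c·s/(s² + a²) with a = 10, c = 4. L⁻¹ = 4·cos(10t)

Final answer: 4·cos(10t)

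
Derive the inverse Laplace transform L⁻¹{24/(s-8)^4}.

L⁻¹{n!/(s-a)^(n+1)} = t^n·e^(at) with n=3, a=8. So L⁻¹{6/(s-8)^4} = t^3·e^(8t), and L⁻¹{24/(s-8)^4} = (24/6)·t^3·e^(8t) = 4·t^3·e^(8t)

Final answer: 4·t^3·e^(8t)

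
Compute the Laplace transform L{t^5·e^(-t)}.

L{t^n·e^(at)} = n!/(s-a)^(n+1), so L{t^5·e^(-t)} = 120/(s+1)^6

Final answer: 120/(s+1)^6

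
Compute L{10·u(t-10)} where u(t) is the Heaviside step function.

L{u(t-a)} = e^(-as)/s. Here a=10, so L{u(t-10)} = e^(-10s)/s, and L{10·u(t-10)} = 10·e^(-10s)/s

Final answer: 10·e^(-10s)/s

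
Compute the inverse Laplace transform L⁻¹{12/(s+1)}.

L⁻¹{1/(s-a)} = e^(at), so L⁻¹{1/(s+1)} = e^(-t), and L⁻¹{12/(s+1)} = 12·e^(-t)

Final answer: 12·e^(-t)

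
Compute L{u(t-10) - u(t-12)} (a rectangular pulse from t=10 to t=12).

L{u(t-a)} = e^(-as)/s. L{u(t-10) - u(t-12)} = (e^(-10s) - e^(-12s))/s

Final answer: (e^(-10s) - e^(-12s))/s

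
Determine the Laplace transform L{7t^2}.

L{7t^2} = 7 · L{t^2} = 7 · 2/s^3 = 14/s^3

Final answer: 14/s^3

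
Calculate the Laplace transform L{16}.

L{16} = 16 · L{1} = 16/s

Final answer: 16/s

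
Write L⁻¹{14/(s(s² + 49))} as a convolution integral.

14/(s(s² + 49)) = (1/s)·(14/(s² + 49)) = L{1}·L{2·sin(7t)}. So f(t) = 1*(2·sin(7t)) = ∫₀ᵗ 2·sin(7τ) dτ

Final answer: ∫₀ᵗ 2·sin(7τ) dτ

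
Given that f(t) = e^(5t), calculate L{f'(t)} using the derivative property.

f(0) = 1, F(s) = 1/(s-5). L{f'(t)} = s·F(s) - f(0) = s/(s-5) - 1 = (s - (s-5))/(s-5) = 5/(s-5)

Final answer: 5/(s-5)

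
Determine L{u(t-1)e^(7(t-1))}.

u(t-a)f(t-a) with f(t)=e^(7t). L{e^(7t)} = 1/(s-7). By time shift: e^(-s)/(s-7)

Final answer: e^(-s)/(s-7)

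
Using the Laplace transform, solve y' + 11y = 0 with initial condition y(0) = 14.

L{y'} + 11L{y} = 0. sY - 14 + 11Y = 0. Y(s+11) = 14. Y = 14/(s+11)

Final answer: y(t) = 14e^(-11t)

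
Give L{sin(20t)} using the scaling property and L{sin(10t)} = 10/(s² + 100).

Using L{f(at)} = (1/a)F(s/a) with a=2: L{sin(20t)} = (1/2) · 10/((s/2)² + 100) = (1/2) · 10·4/(s² + 400) = 20/(s² + 400)

Final answer: 20/(s² + 400)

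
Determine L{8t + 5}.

L{8t + 5} = 8·L{t} + 5·L{1} = 8/s² + 5/s

Final answer: 8/s² + 5/s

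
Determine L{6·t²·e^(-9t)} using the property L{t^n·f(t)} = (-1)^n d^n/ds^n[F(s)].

L{e^(-9t)} = 1/(s+9). d/ds[1/(s+9)] = -1/(s+9)². d²/ds²[1/(s+9)] = 2/(s+9)³. So L{t²·e^(-9t)} = (-1)² · 2/(s+9)³ = 2/(s+9)³. Then L{6·t²·e^(-9t)} = 6·2/(s+9)³ = 12/(s+9)³

Final answer: 12/(s+9)³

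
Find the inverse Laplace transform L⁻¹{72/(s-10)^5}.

L⁻¹{n!/(s-a)^(n+1)} = t^n·e^(at) with n=4, a=10. So L⁻¹{24/(s-10)^5} = t^4·e^(10t), and L⁻¹{72/(s-10)^5} = (72/24)·t^4·e^(10t) = 3·t^4·e^(10t)

Final answer: 3·t^4·e^(10t)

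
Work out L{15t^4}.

L{t^n} = n!/s^(n+1). So L{15t^4} = 15·4!/s^5 = 360/s^5

Final answer: 360/s^5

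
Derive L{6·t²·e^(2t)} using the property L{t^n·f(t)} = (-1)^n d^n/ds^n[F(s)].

L{e^(2t)} = 1/(s-2). d/ds[1/(s-2)] = -1/(s-2)². d²/ds²[1/(s-2)] = 2/(s-2)³. So L{t²·e^(2t)} = (-1)² · 2/(s-2)³ = 2/(s-2)³. Then L{6·t²·e^(2t)} = 6·2/(s-2)³ = 12/(s-2)³

Final answer: 12/(s-2)³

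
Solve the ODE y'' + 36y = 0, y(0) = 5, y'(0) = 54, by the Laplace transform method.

L{y''} + 36L{y} = 0. s²Y - 5s - 54 + 36Y = 0. Y(s² + 36) = 5s + 54. Y = (5s + 54)/(s² + 36). Inverting: y(t) = 5cos(6t) + 9sin(6t)

Final answer: y(t) = 5cos(6t) + 9sin(6t)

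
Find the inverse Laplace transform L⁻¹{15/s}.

L⁻¹{c/s} = c, so L⁻¹{15/s} = 15

Final answer: 15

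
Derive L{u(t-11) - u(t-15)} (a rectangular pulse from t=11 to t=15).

L{u(t-a)} = e^(-as)/s. L{u(t-11) - u(t-15)} = (e^(-11s) - e^(-15s))/s

Final answer: (e^(-11s) - e^(-15s))/s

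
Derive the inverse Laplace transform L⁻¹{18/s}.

L⁻¹{c/s} = c, so L⁻¹{18/s} = 18

Final answer: 18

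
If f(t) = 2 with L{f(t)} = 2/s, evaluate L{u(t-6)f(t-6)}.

Time shift theorem: L{u(t-a)f(t-a)} = e^(-as)F(s). Here a=6, F(s) = 2/s, so L{u(t-6)f(t-6)} = e^(-6s)·2/s

Final answer: e^(-6s)·2/s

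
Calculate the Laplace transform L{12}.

L{12} = 12 · L{1} = 12/s

Final answer: 12/s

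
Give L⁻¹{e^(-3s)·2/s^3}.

L⁻¹{2/s^3} = t^2. By the time shift theorem, L⁻¹{e^(-as)F(s)} = u(t-a)f(t-a) with a=3, so L⁻¹{e^(-3s)·2/s^3} = u(t-3)·(t-3)^2

Final answer: u(t-3)·(t-3)^2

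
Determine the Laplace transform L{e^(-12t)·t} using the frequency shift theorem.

L{e^(at)·t^n} = n!/(s-a)^(n+1), so L{e^(-12t)·t} = 1/(s+12)^2

Final answer: 1/(s+12)^2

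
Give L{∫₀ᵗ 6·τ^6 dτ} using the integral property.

L{∫₀ᵗ f(τ)dτ} = F(s)/s with f(t) = 6t^6. F(s) = 4320/s^7, so L{∫₀ᵗ 6·τ^6 dτ} = (4320/s^7)/s = 4320/s^8. (Check: ∫₀ᵗ 6·τ^6 dτ = 6t^7/7.)

Final answer: 4320/s^8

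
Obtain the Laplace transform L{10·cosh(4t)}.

L{cosh(ωt)} = s/(s² - ω²), so L{cosh(4t)} = s/(s² - 16). Then L{10·cosh(4t)} = 10·s/(s² - 16) = 10s/(s² - 16)

Final answer: 10s/(s² - 16)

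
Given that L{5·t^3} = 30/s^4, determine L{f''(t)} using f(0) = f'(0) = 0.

L{f''(t)} = s²F(s) - sf(0) - f'(0) = s²·30/s^4 - 0 - 0 = 30/s^2

Final answer: 30/s^2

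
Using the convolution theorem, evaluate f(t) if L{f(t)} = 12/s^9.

12/s^9 = (12/s)·(1/s^8) = L{12}·L{t^7/5040}. By convolution, f(t) = 12*t^7/5040 = ∫₀ᵗ 12·τ^7/5040 dτ = 12·t^8/40320

Final answer: 12·t^8/40320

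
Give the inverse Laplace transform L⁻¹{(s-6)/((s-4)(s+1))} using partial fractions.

Using partial fractions, f(t) = (-2e^(4t) + 7e^(-t))/5

Final answer: (-2e^(4t) + 7e^(-t))/5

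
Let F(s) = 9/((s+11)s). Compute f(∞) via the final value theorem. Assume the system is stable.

f(∞) = lim_{s→0} sF(s) = lim_{s→0} 9/(s+11) = 9/11

Final answer: 9/11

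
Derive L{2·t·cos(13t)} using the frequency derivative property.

L{cos(13t)} = s/(s² + 169). Derivative: d/ds[s/(s² + 169)] = [(s² + 169) - s·2s]/(s² + 169)² = (169 - s²)/(s² + 169)². So L{t·cos(13t)} = -F'(s) = (s² - 169)/(s² + 169)². Then L{2·t·cos(13t)} = 2·(s² - 169)/(s² + 169)²

Final answer: 2·(s² - 169)/(s² + 169)²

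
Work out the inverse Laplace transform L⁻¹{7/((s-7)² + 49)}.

Using frequency shift, L⁻¹{7/((s-7)² + 49)} = e^(7t)·sin(7t)

Final answer: e^(7t)·sin(7t)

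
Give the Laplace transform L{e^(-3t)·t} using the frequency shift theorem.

L{e^(at)·t^n} = n!/(s-a)^(n+1), so L{e^(-3t)·t} = 1/(s+3)^2

Final answer: 1/(s+3)^2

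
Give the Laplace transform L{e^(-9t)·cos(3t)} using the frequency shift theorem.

Frequency shift: L{e^(at)f(t)} = F(s-a). L{e^(-9t)·cos(3t)} = (s+9)/((s+9)² + 9)

Final answer: (s+9)/((s+9)² + 9)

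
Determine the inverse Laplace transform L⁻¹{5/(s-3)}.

L⁻¹{1/(s-a)} = e^(at), so L⁻¹{1/(s-3)} = e^(3t), and L⁻¹{5/(s-3)} = 5·e^(3t)

Final answer: 5·e^(3t)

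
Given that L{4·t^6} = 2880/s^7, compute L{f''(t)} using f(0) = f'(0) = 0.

L{f''(t)} = s²F(s) - sf(0) - f'(0) = s²·2880/s^7 - 0 - 0 = 2880/s^5

Final answer: 2880/s^5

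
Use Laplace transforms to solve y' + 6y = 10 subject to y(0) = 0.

sY + 6Y = 10/s. Y = 10/(s(s+6)). Partial fractions: Y = 5/3/s - 5/3/(s+6)

Final answer: y(t) = 5/3(1 - e^(-6t))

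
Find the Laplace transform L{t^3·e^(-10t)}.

L{t^n·e^(at)} = n!/(s-a)^(n+1), so L{t^3·e^(-10t)} = 6/(s+10)^4

Final answer: 6/(s+10)^4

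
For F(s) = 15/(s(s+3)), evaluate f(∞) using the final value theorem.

f(∞) = lim_{s→0} s·15/(s(s+3)) = lim_{s→0} 15/(s+3) = 15/3 = 5

Final answer: 5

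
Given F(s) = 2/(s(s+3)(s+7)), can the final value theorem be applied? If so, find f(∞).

Poles of sF(s) = 2/((s+3)(s+7)) are at s = -3 and s = -7, both in the left half-plane. Theorem applies. f(∞) = lim_{s→0} sF(s) = 2/(3·7) = 2/21

Final answer: 2/21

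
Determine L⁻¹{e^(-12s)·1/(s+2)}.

L⁻¹{1/(s+2)} = e^(-2t). By the time shift theorem, L⁻¹{e^(-as)F(s)} = u(t-a)f(t-a) with a=12, so L⁻¹{e^(-12s)·1/(s+2)} = u(t-12)·e^(-2(t-12))

Final answer: u(t-12)·e^(-2(t-12))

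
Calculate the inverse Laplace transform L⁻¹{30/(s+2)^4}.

L⁻¹{n!/(s-a)^(n+1)} = t^n·e^(at) with n=3, a=-2. So L⁻¹{6/(s+2)^4} = t^3·e^(-2t), and L⁻¹{30/(s+2)^4} = (30/6)·t^3·e^(-2t) = 5·t^3·e^(-2t)

Final answer: 5·t^3·e^(-2t)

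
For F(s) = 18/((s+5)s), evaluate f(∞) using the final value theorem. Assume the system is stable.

f(∞) = lim_{s→0} sF(s) = lim_{s→0} 18/(s+5) = 18/5

Final answer: 18/5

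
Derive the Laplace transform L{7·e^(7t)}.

L{e^(at)} = 1/(s-a), so L{e^(7t)} = 1/(s-7). Then L{7·e^(7t)} = 7/(s-7)

Final answer: 7/(s-7)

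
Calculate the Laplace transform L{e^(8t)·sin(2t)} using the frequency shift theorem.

Frequency shift: L{e^(at)f(t)} = F(s-a). L{e^(8t)·sin(2t)} = 2/((s-8)² + 4)

Final answer: 2/((s-8)² + 4)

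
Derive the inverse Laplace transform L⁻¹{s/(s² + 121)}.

L⁻¹{s/(s² + 121)} = cos(11t)

Final answer: cos(11t)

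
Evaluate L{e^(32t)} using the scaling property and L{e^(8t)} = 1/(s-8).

Using L{f(at)} = (1/a)F(s/a) with a=4 and f(t) = e^(8t): L{e^(32t)} = (1/4) · 1/((s/4)-8) = (1/4) · 4/(s-32) = 1/(s-32)

Final answer: 1/(s-32)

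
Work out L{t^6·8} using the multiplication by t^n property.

L{8} = 8/s. d^1/ds^1[1/s] = -1/s². d^2/ds^2[1/s] = 2/s^3. d^3/ds^3[1/s] = -6/s^4. d^4/ds^4[1/s] = 24/s^5. d^5/ds^5[1/s] = -120/s^6. d^6/ds^6[1/s] = 720/s^7. So L{t^6} = (-1)^{6}·720/s^7 = 720/s^7. Then L{t^6·8} = 8·720/s^7 = 5760/s^7

Final answer: 5760/s^7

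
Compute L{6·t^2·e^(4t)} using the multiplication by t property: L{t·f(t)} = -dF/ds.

Using L{t^n·e^(at)} = n!/(s-a)^(n+1), L{t^2·e^(4t)} = 2/(s-4)^3, so L{6·t^2·e^(4t)} = 6·2/(s-4)^3 = 12/(s-4)^3

Final answer: 12/(s-4)^3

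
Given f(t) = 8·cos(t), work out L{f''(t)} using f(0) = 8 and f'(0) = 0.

F(s) = 8s/(s² + 1). L{f''(t)} = s²F(s) - sf(0) - f'(0) = 8s³/(s² + 1) - 8s = (8s³ - 8s(s² + 1))/(s² + 1) = -8s/(s² + 1)

Final answer: -8s/(s² + 1)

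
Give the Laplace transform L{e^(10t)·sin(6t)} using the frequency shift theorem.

Frequency shift: L{e^(at)f(t)} = F(s-a). L{e^(10t)·sin(6t)} = 6/((s-10)² + 36)

Final answer: 6/((s-10)² + 36)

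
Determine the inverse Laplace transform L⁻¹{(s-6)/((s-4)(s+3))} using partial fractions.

Using partial fractions, f(t) = (-2e^(4t) + 9e^(-3t))/7

Final answer: (-2e^(4t) + 9e^(-3t))/7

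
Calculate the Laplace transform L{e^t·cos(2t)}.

L{e^(at)·cos(ωt)} = (s-a)/((s-a)² + ω²), so L{e^t·cos(2t)} = (s-1)/((s-1)² + 4)

Final answer: (s-1)/((s-1)² + 4)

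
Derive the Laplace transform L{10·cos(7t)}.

L{cos(ωt)} = s/(s² + ω²), so L{cos(7t)} = s/(s² + 49). Then L{10·cos(7t)} = 10·s/(s² + 49) = 10s/(s² + 49)

Final answer: 10s/(s² + 49)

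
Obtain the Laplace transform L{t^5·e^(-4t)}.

L{t^n·e^(at)} = n!/(s-a)^(n+1), so L{t^5·e^(-4t)} = 120/(s+4)^6

Final answer: 120/(s+4)^6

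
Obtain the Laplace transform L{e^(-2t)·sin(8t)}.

L{e^(at)·sin(ωt)} = ω/((s-a)² + ω²), so L{e^(-2t)·sin(8t)} = 8/((s+2)² + 64)

Final answer: 8/((s+2)² + 64)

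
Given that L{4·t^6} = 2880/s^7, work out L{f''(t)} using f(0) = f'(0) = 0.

L{f''(t)} = s²F(s) - sf(0) - f'(0) = s²·2880/s^7 - 0 - 0 = 2880/s^5

Final answer: 2880/s^5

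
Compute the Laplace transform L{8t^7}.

L{8t^7} = 8 · L{t^7} = 8 · 5040/s^8 = 40320/s^8

Final answer: 40320/s^8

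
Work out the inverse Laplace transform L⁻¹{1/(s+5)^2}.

L⁻¹{n!/(s-a)^(n+1)} = t^n·e^(at), so L⁻¹{1/(s+5)^2} = t·e^(-5t)

Final answer: t·e^(-5t)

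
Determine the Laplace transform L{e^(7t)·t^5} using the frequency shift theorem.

L{e^(at)·t^n} = n!/(s-a)^(n+1), so L{e^(7t)·t^5} = 120/(s-7)^6

Final answer: 120/(s-7)^6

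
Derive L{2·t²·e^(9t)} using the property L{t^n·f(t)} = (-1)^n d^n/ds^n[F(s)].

L{e^(9t)} = 1/(s-9). d/ds[1/(s-9)] = -1/(s-9)². d²/ds²[1/(s-9)] = 2/(s-9)³. So L{t²·e^(9t)} = (-1)² · 2/(s-9)³ = 2/(s-9)³. Then L{2·t²·e^(9t)} = 2·2/(s-9)³ = 4/(s-9)³

Final answer: 4/(s-9)³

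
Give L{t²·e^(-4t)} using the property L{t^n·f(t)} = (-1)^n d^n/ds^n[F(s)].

L{e^(-4t)} = 1/(s+4). d/ds[1/(s+4)] = -1/(s+4)². d²/ds²[1/(s+4)] = 2/(s+4)³. So L{t²·e^(-4t)} = (-1)² · 2/(s+4)³ = 2/(s+4)³

Final answer: 2/(s+4)³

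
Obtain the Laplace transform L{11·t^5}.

L{t^n} = n!/s^(n+1), so L{t^5} = 120/s^6. Then L{11·t^5} = 11·120/s^6 = 1320/s^6

Final answer: 1320/s^6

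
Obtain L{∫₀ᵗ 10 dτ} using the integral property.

L{∫₀ᵗ f(τ)dτ} = F(s)/s with f(t) = 10. F(s) = 10/s, so L{∫₀ᵗ 10 dτ} = (10/s)/s = 10/s². (Check: ∫₀ᵗ 10 dτ = 10t.)

Final answer: 10/s²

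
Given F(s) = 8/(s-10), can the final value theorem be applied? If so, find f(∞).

sF(s) = 8s/(s-10) has a pole at s = 10 in the right half-plane. Theorem does NOT apply (unstable system; f(t) = 8·e^(10t) grows without bound).

Final answer: Not applicable (unstable)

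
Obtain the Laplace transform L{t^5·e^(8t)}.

L{t^n·e^(at)} = n!/(s-a)^(n+1), so L{t^5·e^(8t)} = 120/(s-8)^6

Final answer: 120/(s-8)^6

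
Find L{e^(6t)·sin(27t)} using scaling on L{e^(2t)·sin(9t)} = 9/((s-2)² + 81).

Scaling with a=3: L{e^(6t)·sin(27t)} = (1/3) · 9/((s/3-2)² + 81). Simplifying: 27/((s-6)² + 729)

Final answer: 27/((s-6)² + 729)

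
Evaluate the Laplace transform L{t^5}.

L{t^n} = n!/s^(n+1), so L{t^5} = 120/s^6

Final answer: 120/s^6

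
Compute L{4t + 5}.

L{4t + 5} = 4·L{t} + 5·L{1} = 4/s² + 5/s

Final answer: 4/s² + 5/s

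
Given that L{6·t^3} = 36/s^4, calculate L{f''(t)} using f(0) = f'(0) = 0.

L{f''(t)} = s²F(s) - sf(0) - f'(0) = s²·36/s^4 - 0 - 0 = 36/s^2

Final answer: 36/s^2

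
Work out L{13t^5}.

L{t^n} = n!/s^(n+1). So L{13t^5} = 13·5!/s^6 = 1560/s^6

Final answer: 1560/s^6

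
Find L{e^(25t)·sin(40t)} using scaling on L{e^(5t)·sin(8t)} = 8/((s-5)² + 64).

Scaling with a=5: L{e^(25t)·sin(40t)} = (1/5) · 8/((s/5-5)² + 64). Simplifying: 40/((s-25)² + 1600)

Final answer: 40/((s-25)² + 1600)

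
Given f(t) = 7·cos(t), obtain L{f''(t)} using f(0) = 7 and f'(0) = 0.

F(s) = 7s/(s² + 1). L{f''(t)} = s²F(s) - sf(0) - f'(0) = 7s³/(s² + 1) - 7s = (7s³ - 7s(s² + 1))/(s² + 1) = -7s/(s² + 1)

Final answer: -7s/(s² + 1)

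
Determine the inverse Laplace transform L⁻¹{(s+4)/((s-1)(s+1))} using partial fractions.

Using partial fractions, f(t) = (5e^t - 3e^(-t))/2

Final answer: (5e^t - 3e^(-t))/2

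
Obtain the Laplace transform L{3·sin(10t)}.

L{sin(ωt)} = ω/(s² + ω²), so L{sin(10t)} = 10/(s² + 100). Then L{3·sin(10t)} = 3·10/(s² + 100) = 30/(s² + 100)

Final answer: 30/(s² + 100)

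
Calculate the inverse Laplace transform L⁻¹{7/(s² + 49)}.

L⁻¹{7/(s² + 49)} = sin(7t)

Final answer: sin(7t)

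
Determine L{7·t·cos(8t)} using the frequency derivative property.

L{cos(8t)} = s/(s² + 64). Derivative: d/ds[s/(s² + 64)] = [(s² + 64) - s·2s]/(s² + 64)² = (64 - s²)/(s² + 64)². So L{t·cos(8t)} = -F'(s) = (s² - 64)/(s² + 64)². Then L{7·t·cos(8t)} = 7·(s² - 64)/(s² + 64)²

Final answer: 7·(s² - 64)/(s² + 64)²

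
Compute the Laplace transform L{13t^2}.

L{13t^2} = 13 · L{t^2} = 13 · 2/s^3 = 26/s^3

Final answer: 26/s^3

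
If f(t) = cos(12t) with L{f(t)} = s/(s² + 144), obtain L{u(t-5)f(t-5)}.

Time shift theorem: L{u(t-a)f(t-a)} = e^(-as)F(s). Here a=5, F(s) = s/(s² + 144), so L{u(t-5)f(t-5)} = e^(-5s)·s/(s² + 144)

Final answer: e^(-5s)·s/(s² + 144)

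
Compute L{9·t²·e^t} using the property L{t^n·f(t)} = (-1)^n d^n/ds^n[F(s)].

L{e^t} = 1/(s-1). d/ds[1/(s-1)] = -1/(s-1)². d²/ds²[1/(s-1)] = 2/(s-1)³. So L{t²·e^t} = (-1)² · 2/(s-1)³ = 2/(s-1)³. Then L{9·t²·e^t} = 9·2/(s-1)³ = 18/(s-1)³

Final answer: 18/(s-1)³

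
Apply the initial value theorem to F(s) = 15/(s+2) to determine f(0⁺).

f(0⁺) = lim_{s→∞} s·15/(s+2) = lim_{s→∞} 15s/(s+2) = 15

Final answer: 15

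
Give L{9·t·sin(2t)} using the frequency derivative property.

L{sin(2t)} = 2/(s² + 4). By L{t·f(t)} = -F'(s): -d/ds[2/(s² + 4)] = -(2)·(-2s)/(s² + 4)² = 4s/(s² + 4)². Then L{9·t·sin(2t)} = 9·4s/(s² + 4)² = 36s/(s² + 4)²

Final answer: 36s/(s² + 4)²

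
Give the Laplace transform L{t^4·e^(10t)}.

L{t^n·e^(at)} = n!/(s-a)^(n+1), so L{t^4·e^(10t)} = 24/(s-10)^5

Final answer: 24/(s-10)^5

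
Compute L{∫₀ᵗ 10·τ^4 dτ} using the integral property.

L{∫₀ᵗ f(τ)dτ} = F(s)/s with f(t) = 10t^4. F(s) = 240/s^5, so L{∫₀ᵗ 10·τ^4 dτ} = (240/s^5)/s = 240/s^6. (Check: ∫₀ᵗ 10·τ^4 dτ = 10t^5/5.)

Final answer: 240/s^6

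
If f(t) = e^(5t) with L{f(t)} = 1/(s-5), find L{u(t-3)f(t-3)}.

Time shift theorem: L{u(t-a)f(t-a)} = e^(-as)F(s). Here a=3, F(s) = 1/(s-5), so L{u(t-3)f(t-3)} = e^(-3s)·1/(s-5)

Final answer: e^(-3s)·1/(s-5)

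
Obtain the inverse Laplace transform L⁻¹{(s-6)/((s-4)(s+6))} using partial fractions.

Using partial fractions, f(t) = (-2e^(4t) + 12e^(-6t))/10

Final answer: (-2e^(4t) + 12e^(-6t))/10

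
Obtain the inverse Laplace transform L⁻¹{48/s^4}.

L⁻¹{n!/s^(n+1)} = t^n with n=3. So L⁻¹{6/s^4} = t^3, and L⁻¹{48/s^4} = (48/6)·t^3 = 8·t^3

Final answer: 8·t^3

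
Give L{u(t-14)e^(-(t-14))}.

u(t-a)f(t-a) with f(t)=e^(-t). L{e^(-t)} = 1/(s+1). By time shift: e^(-14s)/(s+1)

Final answer: e^(-14s)/(s+1)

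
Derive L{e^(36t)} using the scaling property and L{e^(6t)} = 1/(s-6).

Using L{f(at)} = (1/a)F(s/a) with a=6 and f(t) = e^(6t): L{e^(36t)} = (1/6) · 1/((s/6)-6) = (1/6) · 6/(s-36) = 1/(s-36)

Final answer: 1/(s-36)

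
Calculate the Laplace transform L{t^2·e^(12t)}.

L{t^n·e^(at)} = n!/(s-a)^(n+1), so L{t^2·e^(12t)} = 2/(s-12)^3

Final answer: 2/(s-12)^3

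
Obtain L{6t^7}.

L{t^n} = n!/s^(n+1). So L{6t^7} = 6·7!/s^8 = 30240/s^8

Final answer: 30240/s^8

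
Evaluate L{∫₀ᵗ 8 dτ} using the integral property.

L{∫₀ᵗ f(τ)dτ} = F(s)/s with f(t) = 8. F(s) = 8/s, so L{∫₀ᵗ 8 dτ} = (8/s)/s = 8/s². (Check: ∫₀ᵗ 8 dτ = 8t.)

Final answer: 8/s²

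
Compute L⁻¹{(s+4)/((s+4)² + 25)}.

Using frequency shift: L⁻¹{(s-a)/((s-a)² + b²)} = e^(at)cos(bt). Here a=-4, b=5

Final answer: e^(-4t)·cos(5t)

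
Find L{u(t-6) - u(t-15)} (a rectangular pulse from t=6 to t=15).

L{u(t-a)} = e^(-as)/s. L{u(t-6) - u(t-15)} = (e^(-6s) - e^(-15s))/s

Final answer: (e^(-6s) - e^(-15s))/s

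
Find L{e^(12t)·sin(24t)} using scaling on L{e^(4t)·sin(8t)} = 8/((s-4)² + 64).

Scaling with a=3: L{e^(12t)·sin(24t)} = (1/3) · 8/((s/3-4)² + 64). Simplifying: 24/((s-12)² + 576)

Final answer: 24/((s-12)² + 576)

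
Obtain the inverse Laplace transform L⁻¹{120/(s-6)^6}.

L⁻¹{n!/(s-a)^(n+1)} = t^n·e^(at), so L⁻¹{120/(s-6)^6} = t^5·e^(6t)

Final answer: t^5·e^(6t)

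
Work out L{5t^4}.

L{t^n} = n!/s^(n+1). So L{5t^4} = 5·4!/s^5 = 120/s^5

Final answer: 120/s^5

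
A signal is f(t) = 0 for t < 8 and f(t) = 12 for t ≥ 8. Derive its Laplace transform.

f(t) = 12·u(t-8). L{u(t-8)} = e^(-8s)/s, so L{f(t)} = 12·e^(-8s)/s

Final answer: 12·e^(-8s)/s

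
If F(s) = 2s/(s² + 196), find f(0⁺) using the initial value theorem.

f(0⁺) = lim_{s→∞} s·2s/(s² + 196) = lim_{s→∞} 2s²/(s² + 196) = 2

Final answer: 2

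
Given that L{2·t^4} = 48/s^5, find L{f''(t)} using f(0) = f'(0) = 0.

L{f''(t)} = s²F(s) - sf(0) - f'(0) = s²·48/s^5 - 0 - 0 = 48/s^3

Final answer: 48/s^3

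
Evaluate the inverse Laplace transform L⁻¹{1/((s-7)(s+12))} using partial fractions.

Decompose: A/(s-7) + B/(s+12). A = 1/19, B = -1/19. f(t) = (e^(7t) - e^(-12t))/19

Final answer: (e^(7t) - e^(-12t))/19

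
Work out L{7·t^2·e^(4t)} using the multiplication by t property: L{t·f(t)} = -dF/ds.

Using L{t^n·e^(at)} = n!/(s-a)^(n+1), L{t^2·e^(4t)} = 2/(s-4)^3, so L{7·t^2·e^(4t)} = 7·2/(s-4)^3 = 14/(s-4)^3

Final answer: 14/(s-4)^3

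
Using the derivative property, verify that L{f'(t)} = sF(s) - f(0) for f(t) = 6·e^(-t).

f'(t) = -6e^(-t). Direct: L{f'(t)} = -6/(s+1). Property: s·6/(s+1) - 6 = (6s - 6(s+1))/(s+1) = -6/(s+1). ✓

Final answer: -6/(s+1)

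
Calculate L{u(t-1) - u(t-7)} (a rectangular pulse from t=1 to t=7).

L{u(t-a)} = e^(-as)/s. L{u(t-1) - u(t-7)} = (e^(-s) - e^(-7s))/s

Final answer: (e^(-s) - e^(-7s))/s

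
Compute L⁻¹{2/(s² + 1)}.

This is the form c·a/(s² + a²) with a = 1, c = 2. L⁻¹ = 2·sin(t)

Final answer: 2·sin(t)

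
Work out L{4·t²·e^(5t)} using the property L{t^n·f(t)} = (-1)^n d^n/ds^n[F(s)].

L{e^(5t)} = 1/(s-5). d/ds[1/(s-5)] = -1/(s-5)². d²/ds²[1/(s-5)] = 2/(s-5)³. So L{t²·e^(5t)} = (-1)² · 2/(s-5)³ = 2/(s-5)³. Then L{4·t²·e^(5t)} = 4·2/(s-5)³ = 8/(s-5)³

Final answer: 8/(s-5)³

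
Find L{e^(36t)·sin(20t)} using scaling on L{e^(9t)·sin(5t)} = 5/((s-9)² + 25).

Scaling with a=4: L{e^(36t)·sin(20t)} = (1/4) · 5/((s/4-9)² + 25). Simplifying: 20/((s-36)² + 400)

Final answer: 20/((s-36)² + 400)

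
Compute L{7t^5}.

L{t^n} = n!/s^(n+1). So L{7t^5} = 7·5!/s^6 = 840/s^6

Final answer: 840/s^6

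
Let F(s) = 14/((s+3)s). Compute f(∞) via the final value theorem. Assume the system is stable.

f(∞) = lim_{s→0} sF(s) = lim_{s→0} 14/(s+3) = 14/3

Final answer: 14/3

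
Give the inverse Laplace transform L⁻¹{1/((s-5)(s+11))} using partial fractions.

Decompose: A/(s-5) + B/(s+11). A = 1/16, B = -1/16. f(t) = (e^(5t) - e^(-11t))/16

Final answer: (e^(5t) - e^(-11t))/16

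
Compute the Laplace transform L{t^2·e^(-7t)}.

L{t^n·e^(at)} = n!/(s-a)^(n+1), so L{t^2·e^(-7t)} = 2/(s+7)^3

Final answer: 2/(s+7)^3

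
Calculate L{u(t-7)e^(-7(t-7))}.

u(t-a)f(t-a) with f(t)=e^(-7t). L{e^(-7t)} = 1/(s+7). By time shift: e^(-7s)/(s+7)

Final answer: e^(-7s)/(s+7)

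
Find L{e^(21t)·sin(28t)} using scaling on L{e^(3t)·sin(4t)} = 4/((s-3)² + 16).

Scaling with a=7: L{e^(21t)·sin(28t)} = (1/7) · 4/((s/7-3)² + 16). Simplifying: 28/((s-21)² + 784)

Final answer: 28/((s-21)² + 784)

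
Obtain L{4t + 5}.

L{4t + 5} = 4·L{t} + 5·L{1} = 4/s² + 5/s

Final answer: 4/s² + 5/s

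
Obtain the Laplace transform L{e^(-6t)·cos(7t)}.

L{e^(at)·cos(ωt)} = (s-a)/((s-a)² + ω²), so L{e^(-6t)·cos(7t)} = (s+6)/((s+6)² + 49)

Final answer: (s+6)/((s+6)² + 49)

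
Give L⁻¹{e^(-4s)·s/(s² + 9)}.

L⁻¹{s/(s² + 9)} = cos(3t). By the time shift theorem, L⁻¹{e^(-as)F(s)} = u(t-a)f(t-a) with a=4, so L⁻¹{e^(-4s)·s/(s² + 9)} = u(t-4)·cos(3(t-4))

Final answer: u(t-4)·cos(3(t-4))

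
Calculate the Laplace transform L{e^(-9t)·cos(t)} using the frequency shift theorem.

Frequency shift: L{e^(at)f(t)} = F(s-a). L{e^(-9t)·cos(t)} = (s+9)/((s+9)² + 1)

Final answer: (s+9)/((s+9)² + 1)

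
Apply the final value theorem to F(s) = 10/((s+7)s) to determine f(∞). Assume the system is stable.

f(∞) = lim_{s→0} sF(s) = lim_{s→0} 10/(s+7) = 10/7

Final answer: 10/7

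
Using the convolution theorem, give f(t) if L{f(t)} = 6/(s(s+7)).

6/(s(s+7)) = (6/s)·(1/(s+7)) = L{6}·L{e^(-7t)}. By convolution, f(t) = 6*e^(-7t) = ∫₀ᵗ 6·e^(-7τ) dτ = 6·(1 - e^(-7t))/7

Final answer: 6·(1 - e^(-7t))/7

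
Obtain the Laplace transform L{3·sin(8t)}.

L{sin(ωt)} = ω/(s² + ω²), so L{sin(8t)} = 8/(s² + 64). Then L{3·sin(8t)} = 3·8/(s² + 64) = 24/(s² + 64)

Final answer: 24/(s² + 64)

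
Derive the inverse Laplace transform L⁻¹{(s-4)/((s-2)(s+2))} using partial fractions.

Using partial fractions, f(t) = (-2e^(2t) + 6e^(-2t))/4

Final answer: (-2e^(2t) + 6e^(-2t))/4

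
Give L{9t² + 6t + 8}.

L{9t² + 6t + 8} = 9·2/s³ + 6/s² + 8/s = 18/s³ + 6/s² + 8/s

Final answer: 18/s³ + 6/s² + 8/s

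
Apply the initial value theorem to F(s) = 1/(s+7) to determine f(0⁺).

f(0⁺) = lim_{s→∞} s·1/(s+7) = lim_{s→∞} s/(s+7) = 1

Final answer: 1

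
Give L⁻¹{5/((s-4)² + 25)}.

Form: b/((s-a)² + b²) → e^(at)sin(bt). With a=4, b=5

Final answer: e^(4t)·sin(5t)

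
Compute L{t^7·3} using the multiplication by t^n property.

L{3} = 3/s. d^1/ds^1[1/s] = -1/s². d^2/ds^2[1/s] = 2/s^3. d^3/ds^3[1/s] = -6/s^4. d^4/ds^4[1/s] = 24/s^5. d^5/ds^5[1/s] = -120/s^6. d^6/ds^6[1/s] = 720/s^7. d^7/ds^7[1/s] = -5040/s^8. So L{t^7} = (-1)^{7}·-5040/s^8 = 5040/s^8. Then L{t^7·3} = 3·5040/s^8 = 15120/s^8

Final answer: 15120/s^8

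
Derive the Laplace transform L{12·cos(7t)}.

L{cos(ωt)} = s/(s² + ω²), so L{cos(7t)} = s/(s² + 49). Then L{12·cos(7t)} = 12·s/(s² + 49) = 12s/(s² + 49)

Final answer: 12s/(s² + 49)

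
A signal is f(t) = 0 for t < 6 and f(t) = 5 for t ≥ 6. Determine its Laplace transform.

f(t) = 5·u(t-6). L{u(t-6)} = e^(-6s)/s, so L{f(t)} = 5·e^(-6s)/s

Final answer: 5·e^(-6s)/s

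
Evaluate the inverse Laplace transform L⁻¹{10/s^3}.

L⁻¹{n!/s^(n+1)} = t^n with n=2. So L⁻¹{2/s^3} = t^2, and L⁻¹{10/s^3} = (10/2)·t^2 = 5·t^2

Final answer: 5·t^2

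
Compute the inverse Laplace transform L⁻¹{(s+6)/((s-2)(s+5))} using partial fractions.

Using partial fractions, f(t) = (8e^(2t) - e^(-5t))/7

Final answer: (8e^(2t) - e^(-5t))/7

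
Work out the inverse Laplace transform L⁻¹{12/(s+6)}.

L⁻¹{1/(s-a)} = e^(at), so L⁻¹{1/(s+6)} = e^(-6t), and L⁻¹{12/(s+6)} = 12·e^(-6t)

Final answer: 12·e^(-6t)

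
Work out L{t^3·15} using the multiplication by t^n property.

L{15} = 15/s. d^1/ds^1[1/s] = -1/s². d^2/ds^2[1/s] = 2/s^3. d^3/ds^3[1/s] = -6/s^4. So L{t^3} = (-1)^{3}·-6/s^4 = 6/s^4. Then L{t^3·15} = 15·6/s^4 = 90/s^4

Final answer: 90/s^4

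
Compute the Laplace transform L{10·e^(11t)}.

L{e^(at)} = 1/(s-a), so L{e^(11t)} = 1/(s-11). Then L{10·e^(11t)} = 10/(s-11)

Final answer: 10/(s-11)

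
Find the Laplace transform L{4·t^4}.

L{t^n} = n!/s^(n+1), so L{t^4} = 24/s^5. Then L{4·t^4} = 4·24/s^5 = 96/s^5

Final answer: 96/s^5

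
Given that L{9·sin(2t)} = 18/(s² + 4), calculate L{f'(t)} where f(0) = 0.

L{f'(t)} = s·F(s) - f(0) = s·18/(s² + 4) - 0 = 18s/(s² + 4)

Final answer: 18s/(s² + 4)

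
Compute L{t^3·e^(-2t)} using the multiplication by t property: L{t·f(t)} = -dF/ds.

Using L{t^n·e^(at)} = n!/(s-a)^(n+1), L{t^3·e^(-2t)} = 6/(s+2)^4

Final answer: 6/(s+2)^4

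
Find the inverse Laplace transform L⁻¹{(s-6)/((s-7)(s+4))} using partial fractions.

Using partial fractions, f(t) = (e^(7t) + 10e^(-4t))/11

Final answer: (e^(7t) + 10e^(-4t))/11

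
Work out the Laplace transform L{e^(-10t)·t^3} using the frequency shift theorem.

L{e^(at)·t^n} = n!/(s-a)^(n+1), so L{e^(-10t)·t^3} = 6/(s+10)^4

Final answer: 6/(s+10)^4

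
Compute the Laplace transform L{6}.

L{6} = 6 · L{1} = 6/s

Final answer: 6/s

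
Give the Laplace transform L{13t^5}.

L{13t^5} = 13 · L{t^5} = 13 · 120/s^6 = 1560/s^6

Final answer: 1560/s^6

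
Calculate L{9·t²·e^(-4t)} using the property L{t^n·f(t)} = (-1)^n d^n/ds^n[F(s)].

L{e^(-4t)} = 1/(s+4). d/ds[1/(s+4)] = -1/(s+4)². d²/ds²[1/(s+4)] = 2/(s+4)³. So L{t²·e^(-4t)} = (-1)² · 2/(s+4)³ = 2/(s+4)³. Then L{9·t²·e^(-4t)} = 9·2/(s+4)³ = 18/(s+4)³

Final answer: 18/(s+4)³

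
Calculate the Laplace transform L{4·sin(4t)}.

L{sin(ωt)} = ω/(s² + ω²), so L{sin(4t)} = 4/(s² + 16). Then L{4·sin(4t)} = 4·4/(s² + 16) = 16/(s² + 16)

Final answer: 16/(s² + 16)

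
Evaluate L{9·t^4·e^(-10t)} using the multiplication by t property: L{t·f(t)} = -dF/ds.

Using L{t^n·e^(at)} = n!/(s-a)^(n+1), L{t^4·e^(-10t)} = 24/(s+10)^5, so L{9·t^4·e^(-10t)} = 9·24/(s+10)^5 = 216/(s+10)^5

Final answer: 216/(s+10)^5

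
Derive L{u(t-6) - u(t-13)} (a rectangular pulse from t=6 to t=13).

L{u(t-a)} = e^(-as)/s. L{u(t-6) - u(t-13)} = (e^(-6s) - e^(-13s))/s

Final answer: (e^(-6s) - e^(-13s))/s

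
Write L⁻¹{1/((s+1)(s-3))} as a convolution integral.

1/((s+1)(s-3)) = (1/(s+1))·(1/(s-3)) = L{e^(-t)}·L{e^(3t)}. So f(t) = e^(-t)*e^(3t) = ∫₀ᵗ e^(-τ)·e^(3(t-τ)) dτ

Final answer: ∫₀ᵗ e^(-τ)·e^(3(t-τ)) dτ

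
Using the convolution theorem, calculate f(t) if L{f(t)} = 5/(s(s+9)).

5/(s(s+9)) = (5/s)·(1/(s+9)) = L{5}·L{e^(-9t)}. By convolution, f(t) = 5*e^(-9t) = ∫₀ᵗ 5·e^(-9τ) dτ = 5·(1 - e^(-9t))/9

Final answer: 5·(1 - e^(-9t))/9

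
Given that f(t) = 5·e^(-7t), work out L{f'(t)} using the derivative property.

f(0) = 5, F(s) = 5/(s+7). L{f'(t)} = s·F(s) - f(0) = 5s/(s+7) - 5 = (5s - 5(s+7))/(s+7) = -35/(s+7)

Final answer: -35/(s+7)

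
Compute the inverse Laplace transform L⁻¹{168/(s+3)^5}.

L⁻¹{n!/(s-a)^(n+1)} = t^n·e^(at) with n=4, a=-3. So L⁻¹{24/(s+3)^5} = t^4·e^(-3t), and L⁻¹{168/(s+3)^5} = (168/24)·t^4·e^(-3t) = 7·t^4·e^(-3t)

Final answer: 7·t^4·e^(-3t)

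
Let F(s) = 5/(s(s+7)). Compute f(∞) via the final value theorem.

f(∞) = lim_{s→0} s·5/(s(s+7)) = lim_{s→0} 5/(s+7) = 5/7 = 5/7

Final answer: 5/7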